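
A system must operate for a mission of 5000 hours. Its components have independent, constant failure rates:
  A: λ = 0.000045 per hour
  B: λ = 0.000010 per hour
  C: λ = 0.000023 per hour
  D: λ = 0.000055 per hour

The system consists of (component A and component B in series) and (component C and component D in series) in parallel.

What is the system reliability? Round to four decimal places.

R(A) = exp(−0.000045 × 5000) = 0.798516
R(B) = exp(−0.000010 × 5000) = 0.951229
R(C) = exp(−0.000023 × 5000) = 0.891366
R(D) = exp(−0.000055 × 5000) = 0.759572
Series (A and B): 0.798516 × 0.951229 = 0.759572
Series (C and D): 0.891366 × 0.759572 = 0.677057
Parallel ([0.759572] and [0.677057]): 1 − (1 − 0.759572)(1 − 0.677057) = 0.9224

0.9224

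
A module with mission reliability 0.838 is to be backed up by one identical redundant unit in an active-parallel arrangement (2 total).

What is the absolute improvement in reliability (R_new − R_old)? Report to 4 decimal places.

0.1358

R_before = 0.838
R_after = 1 − (1 − 0.838)^2 = 0.9738
ΔR = 0.9738 − 0.838 = 0.1358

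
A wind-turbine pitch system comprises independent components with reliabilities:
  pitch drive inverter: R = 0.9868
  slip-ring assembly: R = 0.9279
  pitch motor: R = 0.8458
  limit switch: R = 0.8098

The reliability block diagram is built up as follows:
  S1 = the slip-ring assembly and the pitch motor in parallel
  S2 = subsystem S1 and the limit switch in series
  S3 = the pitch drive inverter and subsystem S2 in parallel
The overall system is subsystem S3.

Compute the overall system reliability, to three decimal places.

Parallel (slip-ring assembly and pitch motor): 1 − (1 − 0.92790)(1 − 0.84580) = 0.98888
Series ([0.98888] and limit switch): 0.98888 × 0.80980 = 0.80080
Parallel (pitch drive inverter and [0.80080]): 1 − (1 − 0.98680)(1 − 0.80080) = 0.997

0.997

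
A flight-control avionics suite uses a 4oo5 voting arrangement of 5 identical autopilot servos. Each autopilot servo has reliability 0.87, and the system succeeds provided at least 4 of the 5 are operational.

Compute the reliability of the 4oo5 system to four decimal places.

R = Σ_{i=4}^{5} C(5,i) p^i (1−p)^{5−i} with p = 0.87
C(5,4)·0.87^4·0.13^1 = 0.372383
C(5,5)·0.87^5·0.13^0 = 0.498421
Sum = 0.8708

0.8708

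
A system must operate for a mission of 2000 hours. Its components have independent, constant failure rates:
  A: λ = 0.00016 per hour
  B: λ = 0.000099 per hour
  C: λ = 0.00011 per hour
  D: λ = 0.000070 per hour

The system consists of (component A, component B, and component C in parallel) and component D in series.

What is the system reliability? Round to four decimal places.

0.8609

R(A) = exp(−0.00016 × 2000) = 0.726149
R(B) = exp(−0.000099 × 2000) = 0.820370
R(C) = exp(−0.00011 × 2000) = 0.802519
R(D) = exp(−0.000070 × 2000) = 0.869358
Parallel (A, B, and C): 1 − (1 − 0.726149)(1 − 0.820370)(1 − 0.802519) = 0.990286
Series ([0.990286] and D): 0.990286 × 0.869358 = 0.8609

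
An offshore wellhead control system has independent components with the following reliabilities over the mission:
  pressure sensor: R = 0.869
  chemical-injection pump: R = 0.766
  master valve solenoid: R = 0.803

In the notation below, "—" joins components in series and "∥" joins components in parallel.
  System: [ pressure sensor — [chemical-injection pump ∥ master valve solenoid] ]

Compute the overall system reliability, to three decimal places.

0.829

Parallel (chemical-injection pump and master valve solenoid): 1 − (1 − 0.76600)(1 − 0.80300) = 0.95390
Series (pressure sensor and [0.95390]): 0.86900 × 0.95390 = 0.829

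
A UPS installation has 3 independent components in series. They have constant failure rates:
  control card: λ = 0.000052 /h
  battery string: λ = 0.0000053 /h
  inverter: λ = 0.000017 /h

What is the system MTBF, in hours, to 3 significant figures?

Series of exponential components: λ_sys = Σ λ_i
λ_sys = 0.000052 + 0.0000053 + 0.000017 = 7.4300e-05 /h
MTBF = 1 / λ_sys = 13500 h

13500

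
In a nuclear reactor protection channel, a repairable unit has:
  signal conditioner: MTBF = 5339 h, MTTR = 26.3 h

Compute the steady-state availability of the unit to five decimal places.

0.99510

A(signal conditioner) = MTBF/(MTBF+MTTR) = 5339/(5339+26.3) = 0.99510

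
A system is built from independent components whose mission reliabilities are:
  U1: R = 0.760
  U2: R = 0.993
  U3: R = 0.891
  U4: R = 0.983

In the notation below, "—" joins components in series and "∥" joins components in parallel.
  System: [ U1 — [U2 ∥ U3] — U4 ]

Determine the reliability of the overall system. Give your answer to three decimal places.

Parallel (U2 and U3): 1 − (1 − 0.99300)(1 − 0.89100) = 0.99924
Series (U1, [0.99924], and U4): 0.76000 × 0.99924 × 0.98300 = 0.747

0.747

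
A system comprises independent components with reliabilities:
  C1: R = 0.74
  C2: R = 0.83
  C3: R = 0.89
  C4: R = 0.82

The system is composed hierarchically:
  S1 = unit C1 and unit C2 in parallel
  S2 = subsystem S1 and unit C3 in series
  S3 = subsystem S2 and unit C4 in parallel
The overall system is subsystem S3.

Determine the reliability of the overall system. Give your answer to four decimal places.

0.9731

Parallel (C1 and C2): 1 − (1 − 0.740000)(1 − 0.830000) = 0.955800
Series ([0.955800] and C3): 0.955800 × 0.890000 = 0.850662
Parallel ([0.850662] and C4): 1 − (1 − 0.850662)(1 − 0.820000) = 0.9731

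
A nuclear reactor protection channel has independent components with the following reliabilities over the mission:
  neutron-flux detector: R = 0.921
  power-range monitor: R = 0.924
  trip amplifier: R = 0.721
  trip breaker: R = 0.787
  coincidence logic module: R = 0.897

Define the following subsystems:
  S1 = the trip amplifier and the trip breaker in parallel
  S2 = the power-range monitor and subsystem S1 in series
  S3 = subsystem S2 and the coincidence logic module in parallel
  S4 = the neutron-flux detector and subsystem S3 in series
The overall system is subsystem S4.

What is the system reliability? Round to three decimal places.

Parallel (trip amplifier and trip breaker): 1 − (1 − 0.72100)(1 − 0.78700) = 0.94057
Series (power-range monitor and [0.94057]): 0.92400 × 0.94057 = 0.86909
Parallel ([0.86909] and coincidence logic module): 1 − (1 − 0.86909)(1 − 0.89700) = 0.98652
Series (neutron-flux detector and [0.98652]): 0.92100 × 0.98652 = 0.909

0.909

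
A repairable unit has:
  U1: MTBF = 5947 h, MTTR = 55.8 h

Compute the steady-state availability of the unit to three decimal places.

A(U1) = MTBF/(MTBF+MTTR) = 5947/(5947+55.8) = 0.991

0.991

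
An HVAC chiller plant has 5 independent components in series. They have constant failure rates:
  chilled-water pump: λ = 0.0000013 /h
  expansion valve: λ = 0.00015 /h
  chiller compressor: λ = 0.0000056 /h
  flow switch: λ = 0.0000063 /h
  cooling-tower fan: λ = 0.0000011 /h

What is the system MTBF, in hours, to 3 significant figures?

Series of exponential components: λ_sys = Σ λ_i
λ_sys = 0.0000013 + 0.00015 + 0.0000056 + 0.0000063 + 0.0000011 = 1.6430e-04 /h
MTBF = 1 / λ_sys = 6090 h

6090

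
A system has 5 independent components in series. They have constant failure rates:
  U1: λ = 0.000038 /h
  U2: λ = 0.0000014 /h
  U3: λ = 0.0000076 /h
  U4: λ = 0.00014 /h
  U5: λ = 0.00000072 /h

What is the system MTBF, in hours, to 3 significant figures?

5330

Series of exponential components: λ_sys = Σ λ_i
λ_sys = 0.000038 + 0.0000014 + 0.0000076 + 0.00014 + 0.00000072 = 1.8772e-04 /h
MTBF = 1 / λ_sys = 5330 h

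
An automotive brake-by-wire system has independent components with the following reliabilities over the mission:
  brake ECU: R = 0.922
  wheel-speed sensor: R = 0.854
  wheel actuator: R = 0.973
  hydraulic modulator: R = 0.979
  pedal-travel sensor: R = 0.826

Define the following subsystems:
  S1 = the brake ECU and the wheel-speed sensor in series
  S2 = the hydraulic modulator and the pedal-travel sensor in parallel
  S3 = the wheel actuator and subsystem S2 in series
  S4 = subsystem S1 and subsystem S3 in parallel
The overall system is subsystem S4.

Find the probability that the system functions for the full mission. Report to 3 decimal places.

Series (brake ECU and wheel-speed sensor): 0.92200 × 0.85400 = 0.78739
Parallel (hydraulic modulator and pedal-travel sensor): 1 − (1 − 0.97900)(1 − 0.82600) = 0.99635
Series (wheel actuator and [0.99635]): 0.97300 × 0.99635 = 0.96945
Parallel ([0.78739] and [0.96945]): 1 − (1 − 0.78739)(1 − 0.96945) = 0.994

0.994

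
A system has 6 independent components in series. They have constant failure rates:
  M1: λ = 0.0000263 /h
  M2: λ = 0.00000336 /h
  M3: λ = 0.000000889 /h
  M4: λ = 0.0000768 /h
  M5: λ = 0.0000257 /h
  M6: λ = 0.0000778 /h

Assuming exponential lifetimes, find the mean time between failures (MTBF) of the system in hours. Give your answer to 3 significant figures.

Series of exponential components: λ_sys = Σ λ_i
λ_sys = 0.0000263 + 0.00000336 + 0.000000889 + 0.0000768 + 0.0000257 + 0.0000778 = 2.1085e-04 /h
MTBF = 1 / λ_sys = 4740 h

4740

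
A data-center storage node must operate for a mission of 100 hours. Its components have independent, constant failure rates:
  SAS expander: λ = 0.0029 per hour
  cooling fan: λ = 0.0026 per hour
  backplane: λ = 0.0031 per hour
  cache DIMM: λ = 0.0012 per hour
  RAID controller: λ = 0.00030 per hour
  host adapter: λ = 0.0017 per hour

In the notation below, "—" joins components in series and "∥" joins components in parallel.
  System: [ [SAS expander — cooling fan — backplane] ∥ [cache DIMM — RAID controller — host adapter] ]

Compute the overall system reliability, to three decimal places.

R(SAS expander) = exp(−0.0029 × 100) = 0.74826
R(cooling fan) = exp(−0.0026 × 100) = 0.77105
R(backplane) = exp(−0.0031 × 100) = 0.73345
R(cache DIMM) = exp(−0.0012 × 100) = 0.88692
R(RAID controller) = exp(−0.00030 × 100) = 0.97045
R(host adapter) = exp(−0.0017 × 100) = 0.84366
Series (SAS expander, cooling fan, and backplane): 0.74826 × 0.77105 × 0.73345 = 0.42316
Series (cache DIMM, RAID controller, and host adapter): 0.88692 × 0.97045 × 0.84366 = 0.72615
Parallel ([0.42316] and [0.72615]): 1 − (1 − 0.42316)(1 − 0.72615) = 0.842

0.842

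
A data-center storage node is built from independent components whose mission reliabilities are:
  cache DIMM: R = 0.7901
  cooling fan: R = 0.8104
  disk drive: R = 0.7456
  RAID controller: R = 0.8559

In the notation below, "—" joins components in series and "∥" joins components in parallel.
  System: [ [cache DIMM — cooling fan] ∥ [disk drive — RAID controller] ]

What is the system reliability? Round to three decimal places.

Series (cache DIMM and cooling fan): 0.79010 × 0.81040 = 0.64030
Series (disk drive and RAID controller): 0.74560 × 0.85590 = 0.63816
Parallel ([0.64030] and [0.63816]): 1 − (1 − 0.64030)(1 − 0.63816) = 0.870

0.870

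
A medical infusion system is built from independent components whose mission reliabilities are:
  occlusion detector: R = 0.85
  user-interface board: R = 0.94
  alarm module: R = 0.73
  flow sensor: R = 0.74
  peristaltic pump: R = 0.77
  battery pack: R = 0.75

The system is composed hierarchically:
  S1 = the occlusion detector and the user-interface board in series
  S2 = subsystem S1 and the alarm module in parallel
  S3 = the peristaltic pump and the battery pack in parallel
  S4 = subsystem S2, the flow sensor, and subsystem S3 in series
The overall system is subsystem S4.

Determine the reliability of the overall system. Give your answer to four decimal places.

Series (occlusion detector and user-interface board): 0.850000 × 0.940000 = 0.799000
Parallel ([0.799000] and alarm module): 1 − (1 − 0.799000)(1 − 0.730000) = 0.945730
Parallel (peristaltic pump and battery pack): 1 − (1 − 0.770000)(1 − 0.750000) = 0.942500
Series ([0.945730], flow sensor, and [0.942500]): 0.945730 × 0.740000 × 0.942500 = 0.6596

0.6596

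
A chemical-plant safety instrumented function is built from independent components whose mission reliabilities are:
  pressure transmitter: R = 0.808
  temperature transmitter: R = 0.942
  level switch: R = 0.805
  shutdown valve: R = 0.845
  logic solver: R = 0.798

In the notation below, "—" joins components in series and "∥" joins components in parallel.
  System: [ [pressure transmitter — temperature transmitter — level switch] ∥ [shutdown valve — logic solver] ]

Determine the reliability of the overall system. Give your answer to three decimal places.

Series (pressure transmitter, temperature transmitter, and level switch): 0.80800 × 0.94200 × 0.80500 = 0.61271
Series (shutdown valve and logic solver): 0.84500 × 0.79800 = 0.67431
Parallel ([0.61271] and [0.67431]): 1 − (1 − 0.61271)(1 − 0.67431) = 0.874

0.874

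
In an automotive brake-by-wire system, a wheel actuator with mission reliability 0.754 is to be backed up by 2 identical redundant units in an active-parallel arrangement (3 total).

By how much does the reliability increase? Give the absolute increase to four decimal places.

R_before = 0.754
R_after = 1 − (1 − 0.754)^3 = 0.9851
ΔR = 0.9851 − 0.754 = 0.2311

0.2311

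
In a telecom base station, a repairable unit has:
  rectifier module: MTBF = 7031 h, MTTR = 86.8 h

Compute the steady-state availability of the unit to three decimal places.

A(rectifier module) = MTBF/(MTBF+MTTR) = 7031/(7031+86.8) = 0.988

0.988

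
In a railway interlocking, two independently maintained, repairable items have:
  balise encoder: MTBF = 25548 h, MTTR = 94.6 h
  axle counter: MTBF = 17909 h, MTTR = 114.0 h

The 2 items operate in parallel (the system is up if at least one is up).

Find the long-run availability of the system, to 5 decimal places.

A(balise encoder) = MTBF/(MTBF+MTTR) = 25548/(25548+94.6) = 0.996311
A(axle counter) = MTBF/(MTBF+MTTR) = 17909/(17909+114.0) = 0.993675
Parallel availability: 1 − (1 − 0.996311)(1 − 0.993675) = 0.99998

0.99998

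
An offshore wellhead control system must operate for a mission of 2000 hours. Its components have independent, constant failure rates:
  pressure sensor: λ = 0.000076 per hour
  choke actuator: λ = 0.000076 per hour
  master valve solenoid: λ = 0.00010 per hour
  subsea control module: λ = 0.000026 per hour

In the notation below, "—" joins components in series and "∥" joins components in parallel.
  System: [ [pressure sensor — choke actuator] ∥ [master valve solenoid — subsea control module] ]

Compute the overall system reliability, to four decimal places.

R(pressure sensor) = exp(−0.000076 × 2000) = 0.858988
R(choke actuator) = exp(−0.000076 × 2000) = 0.858988
R(master valve solenoid) = exp(−0.00010 × 2000) = 0.818731
R(subsea control module) = exp(−0.000026 × 2000) = 0.949329
Series (pressure sensor and choke actuator): 0.858988 × 0.858988 = 0.737860
Series (master valve solenoid and subsea control module): 0.818731 × 0.949329 = 0.777245
Parallel ([0.737860] and [0.777245]): 1 − (1 − 0.737860)(1 − 0.777245) = 0.9416

0.9416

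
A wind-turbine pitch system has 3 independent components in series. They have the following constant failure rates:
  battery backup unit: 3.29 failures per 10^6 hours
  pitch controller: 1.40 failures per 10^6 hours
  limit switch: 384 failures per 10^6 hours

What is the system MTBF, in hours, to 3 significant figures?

Series of exponential components: λ_sys = Σ λ_i
λ_sys = 0.00000329 + 0.00000140 + 0.000384 = 3.8869e-04 /h
MTBF = 1 / λ_sys = 2570 h

2570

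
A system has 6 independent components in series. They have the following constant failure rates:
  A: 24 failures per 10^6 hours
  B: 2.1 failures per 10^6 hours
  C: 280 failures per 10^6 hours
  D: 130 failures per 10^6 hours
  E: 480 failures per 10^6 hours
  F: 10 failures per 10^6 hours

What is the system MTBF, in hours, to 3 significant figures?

1080

Series of exponential components: λ_sys = Σ λ_i
λ_sys = 0.000024 + 0.0000021 + 0.00028 + 0.00013 + 0.00048 + 0.000010 = 9.2610e-04 /h
MTBF = 1 / λ_sys = 1080 h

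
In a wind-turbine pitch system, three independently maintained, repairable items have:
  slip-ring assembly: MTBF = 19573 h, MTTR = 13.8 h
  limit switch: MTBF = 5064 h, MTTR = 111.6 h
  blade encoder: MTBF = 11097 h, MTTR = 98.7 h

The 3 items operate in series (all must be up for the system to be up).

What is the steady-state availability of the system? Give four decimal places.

0.9691

A(slip-ring assembly) = MTBF/(MTBF+MTTR) = 19573/(19573+13.8) = 0.999295
A(limit switch) = MTBF/(MTBF+MTTR) = 5064/(5064+111.6) = 0.978437
A(blade encoder) = MTBF/(MTBF+MTTR) = 11097/(11097+98.7) = 0.991184
Series availability: 0.999295 × 0.978437 × 0.991184 = 0.9691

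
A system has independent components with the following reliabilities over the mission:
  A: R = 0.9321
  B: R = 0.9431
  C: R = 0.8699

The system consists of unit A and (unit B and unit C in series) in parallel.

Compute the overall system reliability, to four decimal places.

Series (B and C): 0.943100 × 0.869900 = 0.820403
Parallel (A and [0.820403]): 1 − (1 − 0.932100)(1 − 0.820403) = 0.9878

0.9878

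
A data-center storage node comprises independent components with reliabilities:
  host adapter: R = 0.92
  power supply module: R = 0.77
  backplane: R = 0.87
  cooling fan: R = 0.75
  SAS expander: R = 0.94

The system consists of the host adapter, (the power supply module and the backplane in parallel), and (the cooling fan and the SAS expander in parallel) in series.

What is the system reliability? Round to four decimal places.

0.8791

Parallel (power supply module and backplane): 1 − (1 − 0.770000)(1 − 0.870000) = 0.970100
Parallel (cooling fan and SAS expander): 1 − (1 − 0.750000)(1 − 0.940000) = 0.985000
Series (host adapter, [0.970100], and [0.985000]): 0.920000 × 0.970100 × 0.985000 = 0.8791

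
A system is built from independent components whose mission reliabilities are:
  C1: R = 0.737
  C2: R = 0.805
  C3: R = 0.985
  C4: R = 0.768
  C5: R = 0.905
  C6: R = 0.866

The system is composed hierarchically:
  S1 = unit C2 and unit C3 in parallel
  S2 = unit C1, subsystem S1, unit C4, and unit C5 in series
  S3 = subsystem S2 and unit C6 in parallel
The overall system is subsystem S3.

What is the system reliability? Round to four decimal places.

0.9344

Parallel (C2 and C3): 1 − (1 − 0.805000)(1 − 0.985000) = 0.997075
Series (C1, [0.997075], C4, and C5): 0.737000 × 0.997075 × 0.768000 × 0.905000 = 0.510746
Parallel ([0.510746] and C6): 1 − (1 − 0.510746)(1 − 0.866000) = 0.9344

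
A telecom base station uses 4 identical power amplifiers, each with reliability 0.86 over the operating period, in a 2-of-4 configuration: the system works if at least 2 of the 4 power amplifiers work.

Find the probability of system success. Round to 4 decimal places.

R = Σ_{i=2}^{4} C(4,i) p^i (1−p)^{4−i} with p = 0.86
C(4,2)·0.86^2·0.14^2 = 0.086977
C(4,3)·0.86^3·0.14^1 = 0.356191
C(4,4)·0.86^4·0.14^0 = 0.547008
Sum = 0.9902

0.9902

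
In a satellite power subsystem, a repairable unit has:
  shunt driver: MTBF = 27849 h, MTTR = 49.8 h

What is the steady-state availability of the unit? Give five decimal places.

0.99821

A(shunt driver) = MTBF/(MTBF+MTTR) = 27849/(27849+49.8) = 0.99821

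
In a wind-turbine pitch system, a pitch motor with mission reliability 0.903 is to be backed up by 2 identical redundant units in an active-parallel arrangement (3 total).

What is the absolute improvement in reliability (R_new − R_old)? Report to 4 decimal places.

R_before = 0.903
R_after = 1 − (1 − 0.903)^3 = 0.9991
ΔR = 0.9991 − 0.903 = 0.0961

0.0961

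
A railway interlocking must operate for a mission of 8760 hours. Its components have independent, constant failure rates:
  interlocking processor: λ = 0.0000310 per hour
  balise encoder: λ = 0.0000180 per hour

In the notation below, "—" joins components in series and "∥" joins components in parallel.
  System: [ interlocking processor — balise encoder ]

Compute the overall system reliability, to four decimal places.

R(interlocking processor) = exp(−0.0000310 × 8760) = 0.762190
R(balise encoder) = exp(−0.0000180 × 8760) = 0.854123
Series (interlocking processor and balise encoder): 0.762190 × 0.854123 = 0.6510

0.6510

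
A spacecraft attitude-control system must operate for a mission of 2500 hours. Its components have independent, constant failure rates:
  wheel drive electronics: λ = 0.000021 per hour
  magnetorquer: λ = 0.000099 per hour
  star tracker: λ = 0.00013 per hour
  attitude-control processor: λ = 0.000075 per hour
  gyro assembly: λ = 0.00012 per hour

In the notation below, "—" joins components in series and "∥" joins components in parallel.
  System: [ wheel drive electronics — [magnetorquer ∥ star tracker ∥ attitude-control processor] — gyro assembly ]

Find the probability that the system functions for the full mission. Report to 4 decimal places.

0.6956

R(wheel drive electronics) = exp(−0.000021 × 2500) = 0.948854
R(magnetorquer) = exp(−0.000099 × 2500) = 0.780750
R(star tracker) = exp(−0.00013 × 2500) = 0.722527
R(attitude-control processor) = exp(−0.000075 × 2500) = 0.829029
R(gyro assembly) = exp(−0.00012 × 2500) = 0.740818
Parallel (magnetorquer, star tracker, and attitude-control processor): 1 − (1 − 0.780750)(1 − 0.722527)(1 − 0.829029) = 0.989599
Series (wheel drive electronics, [0.989599], and gyro assembly): 0.948854 × 0.989599 × 0.740818 = 0.6956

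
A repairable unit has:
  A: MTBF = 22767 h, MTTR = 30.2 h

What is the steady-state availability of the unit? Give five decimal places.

A(A) = MTBF/(MTBF+MTTR) = 22767/(22767+30.2) = 0.99868

0.99868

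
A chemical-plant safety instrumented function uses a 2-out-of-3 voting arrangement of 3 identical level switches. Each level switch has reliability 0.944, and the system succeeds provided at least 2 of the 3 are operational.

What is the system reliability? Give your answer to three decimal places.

0.991

R = Σ_{i=2}^{3} C(3,i) p^i (1−p)^{3−i} with p = 0.944
C(3,2)·0.944^2·0.056^1 = 0.14971
C(3,3)·0.944^3·0.056^0 = 0.84123
Sum = 0.991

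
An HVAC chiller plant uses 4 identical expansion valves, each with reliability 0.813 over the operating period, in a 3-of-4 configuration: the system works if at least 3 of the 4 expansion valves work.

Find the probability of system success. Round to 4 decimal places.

R = Σ_{i=3}^{4} C(4,i) p^i (1−p)^{4−i} with p = 0.813
C(4,3)·0.813^3·0.187^1 = 0.401951
C(4,4)·0.813^4·0.187^0 = 0.436880
Sum = 0.8388

0.8388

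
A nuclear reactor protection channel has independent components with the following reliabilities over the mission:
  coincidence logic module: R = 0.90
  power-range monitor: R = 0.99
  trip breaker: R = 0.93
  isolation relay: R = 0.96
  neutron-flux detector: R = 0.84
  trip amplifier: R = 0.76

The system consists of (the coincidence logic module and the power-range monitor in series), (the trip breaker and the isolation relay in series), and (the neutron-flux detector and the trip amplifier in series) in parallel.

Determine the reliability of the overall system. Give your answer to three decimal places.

Series (coincidence logic module and power-range monitor): 0.90000 × 0.99000 = 0.89100
Series (trip breaker and isolation relay): 0.93000 × 0.96000 = 0.89280
Series (neutron-flux detector and trip amplifier): 0.84000 × 0.76000 = 0.63840
Parallel ([0.89100], [0.89280], and [0.63840]): 1 − (1 − 0.89100)(1 − 0.89280)(1 − 0.63840) = 0.996

0.996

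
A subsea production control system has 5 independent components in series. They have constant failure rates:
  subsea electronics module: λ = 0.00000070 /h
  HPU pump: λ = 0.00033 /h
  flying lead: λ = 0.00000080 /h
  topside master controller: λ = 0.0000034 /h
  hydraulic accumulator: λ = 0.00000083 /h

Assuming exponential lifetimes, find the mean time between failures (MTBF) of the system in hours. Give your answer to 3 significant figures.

2980

Series of exponential components: λ_sys = Σ λ_i
λ_sys = 0.00000070 + 0.00033 + 0.00000080 + 0.0000034 + 0.00000083 = 3.3573e-04 /h
MTBF = 1 / λ_sys = 2980 h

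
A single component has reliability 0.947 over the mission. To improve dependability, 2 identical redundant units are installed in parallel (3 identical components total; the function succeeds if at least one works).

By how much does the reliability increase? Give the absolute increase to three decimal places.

0.053

R_before = 0.947
R_after = 1 − (1 − 0.947)^3 = 1.000
ΔR = 1.000 − 0.947 = 0.053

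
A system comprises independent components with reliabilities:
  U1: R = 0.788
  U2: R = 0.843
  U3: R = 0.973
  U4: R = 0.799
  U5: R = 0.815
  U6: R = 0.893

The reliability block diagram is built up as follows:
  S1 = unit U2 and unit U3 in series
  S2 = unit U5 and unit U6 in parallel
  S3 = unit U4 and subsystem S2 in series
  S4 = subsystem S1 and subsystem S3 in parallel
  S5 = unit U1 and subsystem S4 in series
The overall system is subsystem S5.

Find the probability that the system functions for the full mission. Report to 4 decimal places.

Series (U2 and U3): 0.843000 × 0.973000 = 0.820239
Parallel (U5 and U6): 1 − (1 − 0.815000)(1 − 0.893000) = 0.980205
Series (U4 and [0.980205]): 0.799000 × 0.980205 = 0.783184
Parallel ([0.820239] and [0.783184]): 1 − (1 − 0.820239)(1 − 0.783184) = 0.961025
Series (U1 and [0.961025]): 0.788000 × 0.961025 = 0.7573

0.7573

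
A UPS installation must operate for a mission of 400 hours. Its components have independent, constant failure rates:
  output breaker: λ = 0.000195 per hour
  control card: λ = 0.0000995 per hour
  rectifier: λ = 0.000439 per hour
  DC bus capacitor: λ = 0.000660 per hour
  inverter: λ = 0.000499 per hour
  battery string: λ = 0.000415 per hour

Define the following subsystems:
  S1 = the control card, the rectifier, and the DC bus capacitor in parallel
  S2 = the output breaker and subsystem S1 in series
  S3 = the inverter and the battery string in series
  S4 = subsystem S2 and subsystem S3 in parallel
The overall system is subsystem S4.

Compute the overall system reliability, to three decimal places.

R(output breaker) = exp(−0.000195 × 400) = 0.92496
R(control card) = exp(−0.0000995 × 400) = 0.96098
R(rectifier) = exp(−0.000439 × 400) = 0.83895
R(DC bus capacitor) = exp(−0.000660 × 400) = 0.76797
R(inverter) = exp(−0.000499 × 400) = 0.81906
R(battery string) = exp(−0.000415 × 400) = 0.84705
Parallel (control card, rectifier, and DC bus capacitor): 1 − (1 − 0.96098)(1 − 0.83895)(1 − 0.76797) = 0.99854
Series (output breaker and [0.99854]): 0.92496 × 0.99854 = 0.92361
Series (inverter and battery string): 0.81906 × 0.84705 = 0.69378
Parallel ([0.92361] and [0.69378]): 1 − (1 − 0.92361)(1 − 0.69378) = 0.977

0.977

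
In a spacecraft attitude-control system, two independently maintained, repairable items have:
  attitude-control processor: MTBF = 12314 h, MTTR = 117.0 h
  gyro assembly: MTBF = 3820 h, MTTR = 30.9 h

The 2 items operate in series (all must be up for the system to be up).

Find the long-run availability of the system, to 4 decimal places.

A(attitude-control processor) = MTBF/(MTBF+MTTR) = 12314/(12314+117.0) = 0.990588
A(gyro assembly) = MTBF/(MTBF+MTTR) = 3820/(3820+30.9) = 0.991976
Series availability: 0.990588 × 0.991976 = 0.9826

0.9826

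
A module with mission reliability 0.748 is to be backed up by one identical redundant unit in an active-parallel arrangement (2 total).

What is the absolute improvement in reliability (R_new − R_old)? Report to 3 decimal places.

0.188

R_before = 0.748
R_after = 1 − (1 − 0.748)^2 = 0.936
ΔR = 0.936 − 0.748 = 0.188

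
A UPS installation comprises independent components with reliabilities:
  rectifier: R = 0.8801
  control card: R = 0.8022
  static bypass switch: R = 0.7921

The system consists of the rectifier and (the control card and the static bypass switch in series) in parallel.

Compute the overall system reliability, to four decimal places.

0.9563

Series (control card and static bypass switch): 0.802200 × 0.792100 = 0.635423
Parallel (rectifier and [0.635423]): 1 − (1 − 0.880100)(1 − 0.635423) = 0.9563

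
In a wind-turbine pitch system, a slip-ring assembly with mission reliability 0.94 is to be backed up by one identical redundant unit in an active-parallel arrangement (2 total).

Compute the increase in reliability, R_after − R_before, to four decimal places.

0.0564

R_before = 0.94
R_after = 1 − (1 − 0.94)^2 = 0.9964
ΔR = 0.9964 − 0.94 = 0.0564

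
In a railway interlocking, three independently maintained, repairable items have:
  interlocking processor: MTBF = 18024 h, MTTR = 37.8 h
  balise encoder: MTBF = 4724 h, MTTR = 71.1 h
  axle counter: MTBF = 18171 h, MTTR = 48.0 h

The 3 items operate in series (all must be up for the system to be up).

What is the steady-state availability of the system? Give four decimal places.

0.9805

A(interlocking processor) = MTBF/(MTBF+MTTR) = 18024/(18024+37.8) = 0.997907
A(balise encoder) = MTBF/(MTBF+MTTR) = 4724/(4724+71.1) = 0.985172
A(axle counter) = MTBF/(MTBF+MTTR) = 18171/(18171+48.0) = 0.997365
Series availability: 0.997907 × 0.985172 × 0.997365 = 0.9805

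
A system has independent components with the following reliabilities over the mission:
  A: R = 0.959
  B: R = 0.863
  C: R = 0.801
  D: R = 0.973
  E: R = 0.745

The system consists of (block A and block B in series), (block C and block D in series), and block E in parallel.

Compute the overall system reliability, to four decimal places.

0.9903

Series (A and B): 0.959000 × 0.863000 = 0.827617
Series (C and D): 0.801000 × 0.973000 = 0.779373
Parallel ([0.827617], [0.779373], and E): 1 − (1 − 0.827617)(1 − 0.779373)(1 − 0.745000) = 0.9903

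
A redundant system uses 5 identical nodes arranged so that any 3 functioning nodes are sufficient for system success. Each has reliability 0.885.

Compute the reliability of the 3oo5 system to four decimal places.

0.9873

R = Σ_{i=3}^{5} C(5,i) p^i (1−p)^{5−i} with p = 0.885
C(5,3)·0.885^3·0.115^2 = 0.091670
C(5,4)·0.885^4·0.115^1 = 0.352729
C(5,5)·0.885^5·0.115^0 = 0.542896
Sum = 0.9873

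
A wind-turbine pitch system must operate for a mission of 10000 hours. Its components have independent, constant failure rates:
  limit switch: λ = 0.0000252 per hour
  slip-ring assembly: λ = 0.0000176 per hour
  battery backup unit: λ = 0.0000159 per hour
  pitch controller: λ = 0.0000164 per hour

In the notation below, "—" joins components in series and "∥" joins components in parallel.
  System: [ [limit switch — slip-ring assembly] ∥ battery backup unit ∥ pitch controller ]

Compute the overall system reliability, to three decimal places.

R(limit switch) = exp(−0.0000252 × 10000) = 0.77724
R(slip-ring assembly) = exp(−0.0000176 × 10000) = 0.83862
R(battery backup unit) = exp(−0.0000159 × 10000) = 0.85300
R(pitch controller) = exp(−0.0000164 × 10000) = 0.84874
Series (limit switch and slip-ring assembly): 0.77724 × 0.83862 = 0.65181
Parallel ([0.65181], battery backup unit, and pitch controller): 1 − (1 − 0.65181)(1 − 0.85300)(1 − 0.84874) = 0.992

0.992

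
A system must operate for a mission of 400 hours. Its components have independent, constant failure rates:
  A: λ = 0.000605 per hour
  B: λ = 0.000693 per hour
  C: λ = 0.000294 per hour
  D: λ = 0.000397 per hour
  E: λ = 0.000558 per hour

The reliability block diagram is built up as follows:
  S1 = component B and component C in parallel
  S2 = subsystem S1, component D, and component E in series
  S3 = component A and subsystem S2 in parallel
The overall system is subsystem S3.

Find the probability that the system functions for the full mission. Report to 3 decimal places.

0.928

R(A) = exp(−0.000605 × 400) = 0.78506
R(B) = exp(−0.000693 × 400) = 0.75790
R(C) = exp(−0.000294 × 400) = 0.88905
R(D) = exp(−0.000397 × 400) = 0.85317
R(E) = exp(−0.000558 × 400) = 0.79995
Parallel (B and C): 1 − (1 − 0.75790)(1 − 0.88905) = 0.97314
Series ([0.97314], D, and E): 0.97314 × 0.85317 × 0.79995 = 0.66416
Parallel (A and [0.66416]): 1 − (1 − 0.78506)(1 − 0.66416) = 0.928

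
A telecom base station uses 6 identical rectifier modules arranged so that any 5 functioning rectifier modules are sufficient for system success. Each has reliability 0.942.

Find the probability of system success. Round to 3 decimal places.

0.957

R = Σ_{i=5}^{6} C(6,i) p^i (1−p)^{6−i} with p = 0.942
C(6,5)·0.942^5·0.058^1 = 0.25813
C(6,6)·0.942^6·0.058^0 = 0.69872
Sum = 0.957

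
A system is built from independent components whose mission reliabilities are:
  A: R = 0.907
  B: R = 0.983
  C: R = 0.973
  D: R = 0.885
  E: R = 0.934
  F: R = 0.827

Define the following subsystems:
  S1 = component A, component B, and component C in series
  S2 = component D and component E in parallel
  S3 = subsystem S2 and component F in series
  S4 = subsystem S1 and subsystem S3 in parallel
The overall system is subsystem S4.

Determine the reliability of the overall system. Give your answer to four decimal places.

0.9762

Series (A, B, and C): 0.907000 × 0.983000 × 0.973000 = 0.867508
Parallel (D and E): 1 − (1 − 0.885000)(1 − 0.934000) = 0.992410
Series ([0.992410] and F): 0.992410 × 0.827000 = 0.820723
Parallel ([0.867508] and [0.820723]): 1 − (1 − 0.867508)(1 − 0.820723) = 0.9762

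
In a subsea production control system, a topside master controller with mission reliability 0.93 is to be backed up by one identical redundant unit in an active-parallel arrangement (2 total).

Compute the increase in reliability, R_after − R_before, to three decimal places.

0.065

R_before = 0.93
R_after = 1 − (1 − 0.93)^2 = 0.995
ΔR = 0.995 − 0.93 = 0.065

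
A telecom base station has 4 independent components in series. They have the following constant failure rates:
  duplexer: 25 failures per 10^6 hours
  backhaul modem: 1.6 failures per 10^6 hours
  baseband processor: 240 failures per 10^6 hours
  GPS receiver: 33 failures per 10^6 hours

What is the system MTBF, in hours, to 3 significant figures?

Series of exponential components: λ_sys = Σ λ_i
λ_sys = 0.000025 + 0.0000016 + 0.00024 + 0.000033 = 2.9960e-04 /h
MTBF = 1 / λ_sys = 3340 h

3340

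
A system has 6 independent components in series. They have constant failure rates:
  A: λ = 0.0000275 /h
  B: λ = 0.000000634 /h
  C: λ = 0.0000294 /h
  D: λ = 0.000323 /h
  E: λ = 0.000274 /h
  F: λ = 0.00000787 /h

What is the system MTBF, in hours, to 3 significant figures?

1510

Series of exponential components: λ_sys = Σ λ_i
λ_sys = 0.0000275 + 0.000000634 + 0.0000294 + 0.000323 + 0.000274 + 0.00000787 = 6.6240e-04 /h
MTBF = 1 / λ_sys = 1510 h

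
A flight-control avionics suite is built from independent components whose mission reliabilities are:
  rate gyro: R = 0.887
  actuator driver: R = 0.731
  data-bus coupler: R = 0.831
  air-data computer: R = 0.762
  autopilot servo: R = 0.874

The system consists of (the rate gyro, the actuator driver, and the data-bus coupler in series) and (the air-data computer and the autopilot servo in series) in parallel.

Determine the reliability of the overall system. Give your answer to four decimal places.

0.8460

Series (rate gyro, actuator driver, and data-bus coupler): 0.887000 × 0.731000 × 0.831000 = 0.538818
Series (air-data computer and autopilot servo): 0.762000 × 0.874000 = 0.665988
Parallel ([0.538818] and [0.665988]): 1 − (1 − 0.538818)(1 − 0.665988) = 0.8460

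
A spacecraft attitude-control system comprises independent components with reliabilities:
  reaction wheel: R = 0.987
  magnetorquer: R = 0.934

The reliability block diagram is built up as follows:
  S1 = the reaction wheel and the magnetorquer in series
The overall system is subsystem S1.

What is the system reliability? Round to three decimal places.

0.922

Series (reaction wheel and magnetorquer): 0.98700 × 0.93400 = 0.922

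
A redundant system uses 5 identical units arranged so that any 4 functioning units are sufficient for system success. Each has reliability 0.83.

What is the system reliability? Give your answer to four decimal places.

0.7973

R = Σ_{i=4}^{5} C(5,i) p^i (1−p)^{5−i} with p = 0.83
C(5,4)·0.83^4·0.17^1 = 0.403396
C(5,5)·0.83^5·0.17^0 = 0.393904
Sum = 0.7973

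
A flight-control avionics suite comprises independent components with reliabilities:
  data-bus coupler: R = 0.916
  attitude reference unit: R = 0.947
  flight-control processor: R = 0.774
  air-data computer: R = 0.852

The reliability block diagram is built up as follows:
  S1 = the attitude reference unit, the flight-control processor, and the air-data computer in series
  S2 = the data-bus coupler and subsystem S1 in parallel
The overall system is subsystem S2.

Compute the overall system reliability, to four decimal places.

0.9685

Series (attitude reference unit, flight-control processor, and air-data computer): 0.947000 × 0.774000 × 0.852000 = 0.624497
Parallel (data-bus coupler and [0.624497]): 1 − (1 − 0.916000)(1 − 0.624497) = 0.9685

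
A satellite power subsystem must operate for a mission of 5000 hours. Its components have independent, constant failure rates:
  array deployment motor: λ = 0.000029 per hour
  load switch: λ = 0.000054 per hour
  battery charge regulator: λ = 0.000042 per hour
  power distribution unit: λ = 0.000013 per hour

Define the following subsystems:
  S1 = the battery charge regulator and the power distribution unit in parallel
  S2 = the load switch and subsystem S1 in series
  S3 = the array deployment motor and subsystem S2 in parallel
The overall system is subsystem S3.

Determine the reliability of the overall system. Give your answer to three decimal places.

R(array deployment motor) = exp(−0.000029 × 5000) = 0.86502
R(load switch) = exp(−0.000054 × 5000) = 0.76338
R(battery charge regulator) = exp(−0.000042 × 5000) = 0.81058
R(power distribution unit) = exp(−0.000013 × 5000) = 0.93707
Parallel (battery charge regulator and power distribution unit): 1 − (1 − 0.81058)(1 − 0.93707) = 0.98808
Series (load switch and [0.98808]): 0.76338 × 0.98808 = 0.75428
Parallel (array deployment motor and [0.75428]): 1 − (1 − 0.86502)(1 − 0.75428) = 0.967

0.967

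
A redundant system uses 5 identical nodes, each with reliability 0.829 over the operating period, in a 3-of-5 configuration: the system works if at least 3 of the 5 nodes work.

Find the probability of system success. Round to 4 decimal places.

R = Σ_{i=3}^{5} C(5,i) p^i (1−p)^{5−i} with p = 0.829
C(5,3)·0.829^3·0.171^2 = 0.166593
C(5,4)·0.829^4·0.171^1 = 0.403817
C(5,5)·0.829^5·0.171^0 = 0.391537
Sum = 0.9619

0.9619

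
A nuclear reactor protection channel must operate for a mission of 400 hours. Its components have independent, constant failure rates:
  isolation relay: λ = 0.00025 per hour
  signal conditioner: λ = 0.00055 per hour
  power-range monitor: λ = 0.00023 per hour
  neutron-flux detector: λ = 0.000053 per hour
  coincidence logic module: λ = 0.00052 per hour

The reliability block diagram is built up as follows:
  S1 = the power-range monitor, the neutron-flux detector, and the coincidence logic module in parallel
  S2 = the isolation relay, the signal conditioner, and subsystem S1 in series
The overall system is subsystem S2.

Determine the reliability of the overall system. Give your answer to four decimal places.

R(isolation relay) = exp(−0.00025 × 400) = 0.904837
R(signal conditioner) = exp(−0.00055 × 400) = 0.802519
R(power-range monitor) = exp(−0.00023 × 400) = 0.912105
R(neutron-flux detector) = exp(−0.000053 × 400) = 0.979023
R(coincidence logic module) = exp(−0.00052 × 400) = 0.812207
Parallel (power-range monitor, neutron-flux detector, and coincidence logic module): 1 − (1 − 0.912105)(1 − 0.979023)(1 − 0.812207) = 0.999654
Series (isolation relay, signal conditioner, and [0.999654]): 0.904837 × 0.802519 × 0.999654 = 0.7259

0.7259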